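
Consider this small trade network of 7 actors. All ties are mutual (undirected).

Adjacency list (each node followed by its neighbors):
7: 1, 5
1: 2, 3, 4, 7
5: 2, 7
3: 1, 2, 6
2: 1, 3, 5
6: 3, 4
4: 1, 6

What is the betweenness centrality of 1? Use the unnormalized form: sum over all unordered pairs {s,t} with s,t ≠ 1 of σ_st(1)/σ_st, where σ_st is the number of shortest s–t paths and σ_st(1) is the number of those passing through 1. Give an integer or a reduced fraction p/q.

6

Pairs whose geodesics pass through 1 — 5–4: 2/2; 2–4: 1; 2–7: 1/2; 3–4: 1/2; 3–7: 1; 6–7: 2/2; 4–7: 1.
All other pairs contribute 0.
Summing the contributions gives betweenness(1) = 6.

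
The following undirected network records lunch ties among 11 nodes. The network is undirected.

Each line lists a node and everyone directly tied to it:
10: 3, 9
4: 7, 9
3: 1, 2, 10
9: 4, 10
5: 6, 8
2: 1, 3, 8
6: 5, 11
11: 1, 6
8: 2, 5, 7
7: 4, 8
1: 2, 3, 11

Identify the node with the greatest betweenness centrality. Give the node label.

Unnormalized betweenness of each node: 1:26/3, 2:28/3, 3:31/3, 4:9/2, 5:16/3, 6:17/6, 7:23/3, 8:47/3, 9:23/6, 10:19/3, 11:9/2.
8 has the largest value, 47/3, making it the main broker — the node through which the most shortest paths run.

8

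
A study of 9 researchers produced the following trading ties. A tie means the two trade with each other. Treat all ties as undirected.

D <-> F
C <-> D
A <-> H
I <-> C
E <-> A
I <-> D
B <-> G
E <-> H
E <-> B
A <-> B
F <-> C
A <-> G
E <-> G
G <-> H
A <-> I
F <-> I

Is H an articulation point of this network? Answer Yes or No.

No

Even without H, every remaining node can still reach every other (the residual graph is connected), so H is not a cut vertex.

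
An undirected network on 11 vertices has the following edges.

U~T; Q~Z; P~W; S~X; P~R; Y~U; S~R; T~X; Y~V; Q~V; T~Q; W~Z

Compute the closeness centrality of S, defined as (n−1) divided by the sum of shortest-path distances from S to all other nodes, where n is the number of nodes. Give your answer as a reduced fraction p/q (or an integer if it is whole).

10/27

Distances from S: P:2, Q:3, R:1, T:2, U:3, V:4, W:3, X:1, Y:4, Z:4. Sum = 27.
n = 11, so closeness = 10/27.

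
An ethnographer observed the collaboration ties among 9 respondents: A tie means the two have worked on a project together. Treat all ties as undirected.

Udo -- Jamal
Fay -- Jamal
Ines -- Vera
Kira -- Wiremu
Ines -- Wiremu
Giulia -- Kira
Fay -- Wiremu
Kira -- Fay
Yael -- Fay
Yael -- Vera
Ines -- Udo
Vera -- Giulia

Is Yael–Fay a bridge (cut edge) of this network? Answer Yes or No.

No

Even without that edge, Yael still reaches Fay via Yael – Vera – Ines – Wiremu – Fay, so the network stays connected. Not a bridge.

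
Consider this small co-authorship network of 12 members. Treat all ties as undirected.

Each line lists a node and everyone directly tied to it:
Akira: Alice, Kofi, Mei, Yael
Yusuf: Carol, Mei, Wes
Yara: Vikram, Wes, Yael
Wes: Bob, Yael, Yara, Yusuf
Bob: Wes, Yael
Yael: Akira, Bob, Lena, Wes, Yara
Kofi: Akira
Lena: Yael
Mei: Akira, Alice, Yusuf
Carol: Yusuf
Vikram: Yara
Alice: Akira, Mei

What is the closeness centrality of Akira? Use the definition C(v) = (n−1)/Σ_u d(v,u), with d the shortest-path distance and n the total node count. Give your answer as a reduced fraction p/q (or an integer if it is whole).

11/20

Distances from Akira: Alice:1, Bob:2, Carol:3, Kofi:1, Lena:2, Mei:1, Vikram:3, Wes:2, Yael:1, Yara:2, Yusuf:2. Sum = 20.
n = 12, so closeness = 11/20.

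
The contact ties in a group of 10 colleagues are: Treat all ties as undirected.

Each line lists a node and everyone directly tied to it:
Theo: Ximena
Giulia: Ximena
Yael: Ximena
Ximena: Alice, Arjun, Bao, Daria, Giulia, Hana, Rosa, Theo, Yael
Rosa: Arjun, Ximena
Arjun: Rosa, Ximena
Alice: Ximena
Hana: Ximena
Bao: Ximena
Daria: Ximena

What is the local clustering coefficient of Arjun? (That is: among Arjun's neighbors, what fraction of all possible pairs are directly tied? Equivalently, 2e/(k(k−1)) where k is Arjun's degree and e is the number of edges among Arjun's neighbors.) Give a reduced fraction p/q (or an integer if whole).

1

Arjun's neighbors: Rosa and Ximena (k = 2).
Possible neighbor pairs: C(2,2) = 1. Edges among them: Rosa–Ximena → e = 1.
Clustering(Arjun) = 1/1.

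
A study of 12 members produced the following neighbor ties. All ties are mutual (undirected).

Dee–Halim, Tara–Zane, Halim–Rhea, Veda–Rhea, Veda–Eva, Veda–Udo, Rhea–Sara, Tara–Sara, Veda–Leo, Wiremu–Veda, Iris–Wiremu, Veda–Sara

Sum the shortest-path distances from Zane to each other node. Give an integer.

Distances from Zane: Dee:5, Eva:4, Halim:4, Iris:5, Leo:4, Rhea:3, Sara:2, Tara:1, Udo:4, Veda:3, Wiremu:4.
Sum = 5 + 4 + 4 + 5 + 4 + 3 + 2 + 1 + 4 + 3 + 4 = 39.

39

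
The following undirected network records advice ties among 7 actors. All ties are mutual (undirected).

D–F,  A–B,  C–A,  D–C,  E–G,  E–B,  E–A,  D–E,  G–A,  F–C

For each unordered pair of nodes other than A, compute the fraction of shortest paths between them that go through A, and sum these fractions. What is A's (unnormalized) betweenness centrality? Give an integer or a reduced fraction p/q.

Pairs whose geodesics pass through A — C–E: 1/2; C–G: 1; C–B: 1; F–G: 1/2; F–B: 1/2; G–B: 1/2.
All other pairs contribute 0.
Summing the contributions gives betweenness(A) = 4.

4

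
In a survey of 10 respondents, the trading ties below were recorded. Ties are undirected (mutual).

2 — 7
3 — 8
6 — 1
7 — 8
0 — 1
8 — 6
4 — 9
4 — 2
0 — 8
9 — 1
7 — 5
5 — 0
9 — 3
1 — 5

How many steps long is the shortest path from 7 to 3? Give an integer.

One shortest route is 7 – 8 – 3, which uses 2 edges, and 7 and 3 are not directly tied, so nothing shorter exists. So d(7,3) = 2.

2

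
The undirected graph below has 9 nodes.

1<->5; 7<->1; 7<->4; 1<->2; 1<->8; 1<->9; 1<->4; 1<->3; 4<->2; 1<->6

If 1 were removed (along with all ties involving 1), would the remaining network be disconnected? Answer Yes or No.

Yes

Removing 1 leaves {2, 4, and 7} with no path to {3}, so the network splits into 6 components. 1 is a cut vertex.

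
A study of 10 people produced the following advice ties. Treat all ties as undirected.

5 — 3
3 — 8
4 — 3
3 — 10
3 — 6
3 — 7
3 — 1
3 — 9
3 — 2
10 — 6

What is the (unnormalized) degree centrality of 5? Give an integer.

5 is directly tied to 3. That is 1 neighbor, so the degree of 5 is 1.

1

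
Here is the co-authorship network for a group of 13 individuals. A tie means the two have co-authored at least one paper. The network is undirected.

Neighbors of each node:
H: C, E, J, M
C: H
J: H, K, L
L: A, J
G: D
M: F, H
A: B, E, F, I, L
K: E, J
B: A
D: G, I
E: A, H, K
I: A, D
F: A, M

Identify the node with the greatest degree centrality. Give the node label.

A

Degrees — A:5, B:1, C:1, D:2, E:3, F:2, G:1, H:4, I:2, J:3, K:2, L:2, M:2.
The maximum is 5, attained only by A.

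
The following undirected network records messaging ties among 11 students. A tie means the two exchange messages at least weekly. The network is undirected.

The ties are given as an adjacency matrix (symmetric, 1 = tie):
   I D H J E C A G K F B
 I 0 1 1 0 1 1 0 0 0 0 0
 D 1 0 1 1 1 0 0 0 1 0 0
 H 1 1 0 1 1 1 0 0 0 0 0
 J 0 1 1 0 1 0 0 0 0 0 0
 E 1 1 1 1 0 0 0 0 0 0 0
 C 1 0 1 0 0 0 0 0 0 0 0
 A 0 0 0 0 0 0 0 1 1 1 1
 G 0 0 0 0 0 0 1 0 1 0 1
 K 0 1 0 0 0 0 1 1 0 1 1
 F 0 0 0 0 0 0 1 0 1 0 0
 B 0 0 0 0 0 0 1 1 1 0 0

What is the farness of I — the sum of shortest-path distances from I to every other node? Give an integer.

20

Distances from I: A:3, B:3, C:1, D:1, E:1, F:3, G:3, H:1, J:2, K:2.
Sum = 3 + 3 + 1 + 1 + 1 + 3 + 3 + 1 + 2 + 2 = 20.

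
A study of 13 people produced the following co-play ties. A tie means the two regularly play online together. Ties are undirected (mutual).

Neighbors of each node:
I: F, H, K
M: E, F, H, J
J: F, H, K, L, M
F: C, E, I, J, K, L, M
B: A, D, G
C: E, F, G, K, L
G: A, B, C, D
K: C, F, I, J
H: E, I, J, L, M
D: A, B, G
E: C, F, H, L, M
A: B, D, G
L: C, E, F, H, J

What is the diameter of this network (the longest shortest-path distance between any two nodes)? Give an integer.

Eccentricity of each node (its greatest distance to any other): A:4, B:4, C:2, D:4, E:3, F:3, G:3, H:4, I:4, J:4, K:3, L:3, M:4.
The maximum eccentricity is 4, realized for instance by the pair H–A via H – E – C – G – A. So the diameter is 4.

4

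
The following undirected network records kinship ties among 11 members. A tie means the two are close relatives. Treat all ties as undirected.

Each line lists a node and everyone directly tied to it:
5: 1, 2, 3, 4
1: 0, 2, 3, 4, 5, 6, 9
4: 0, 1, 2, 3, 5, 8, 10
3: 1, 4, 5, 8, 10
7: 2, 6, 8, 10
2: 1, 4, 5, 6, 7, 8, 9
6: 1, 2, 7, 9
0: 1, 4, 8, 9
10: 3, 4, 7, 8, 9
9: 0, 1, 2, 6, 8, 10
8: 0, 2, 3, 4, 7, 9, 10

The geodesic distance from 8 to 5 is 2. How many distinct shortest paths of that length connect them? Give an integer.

The shortest distance is 2. The length-2 paths are: 8–4–5; 8–2–5; 8–3–5.
That gives 3 distinct shortest paths.

3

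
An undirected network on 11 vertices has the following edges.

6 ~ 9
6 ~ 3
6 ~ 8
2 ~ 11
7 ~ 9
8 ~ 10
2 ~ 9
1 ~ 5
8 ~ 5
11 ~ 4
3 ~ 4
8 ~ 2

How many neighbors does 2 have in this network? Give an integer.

3

2 is directly tied to 8, 9, and 11. That is 3 neighbors, so the degree of 2 is 3.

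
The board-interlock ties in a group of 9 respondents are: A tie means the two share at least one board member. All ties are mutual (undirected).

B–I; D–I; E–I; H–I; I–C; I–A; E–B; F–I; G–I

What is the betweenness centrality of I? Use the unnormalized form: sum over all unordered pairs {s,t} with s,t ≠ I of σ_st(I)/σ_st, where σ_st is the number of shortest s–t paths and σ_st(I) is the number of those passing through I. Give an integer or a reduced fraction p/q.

27

Pairs whose geodesics pass through I — A–D: 1; A–F: 1; A–H: 1; A–C: 1; A–G: 1; A–B: 1; A–E: 1; D–F: 1; D–H: 1; D–C: 1; D–G: 1; D–B: 1; D–E: 1; F–H: 1 … (+13 more pairs).
All other pairs contribute 0.
Summing the contributions gives betweenness(I) = 27.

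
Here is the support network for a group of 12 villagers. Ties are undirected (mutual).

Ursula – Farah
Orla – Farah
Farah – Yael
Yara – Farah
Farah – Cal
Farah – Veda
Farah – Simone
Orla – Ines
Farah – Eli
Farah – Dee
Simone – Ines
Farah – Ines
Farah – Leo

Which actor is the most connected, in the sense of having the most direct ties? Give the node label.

Farah

Degrees — Cal:1, Dee:1, Eli:1, Farah:11, Ines:3, Leo:1, Orla:2, Simone:2, Ursula:1, Veda:1, Yael:1, Yara:1.
The maximum is 11, attained only by Farah.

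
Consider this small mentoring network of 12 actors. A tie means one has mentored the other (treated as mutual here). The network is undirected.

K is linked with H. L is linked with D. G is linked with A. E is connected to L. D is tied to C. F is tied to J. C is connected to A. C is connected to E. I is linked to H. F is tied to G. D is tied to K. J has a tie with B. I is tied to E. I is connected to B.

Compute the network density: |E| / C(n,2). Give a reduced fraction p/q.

7/33

There are 14 edges and 12 nodes, so the maximum possible is C(12,2) = 66.
Density = 14/66 = 7/33.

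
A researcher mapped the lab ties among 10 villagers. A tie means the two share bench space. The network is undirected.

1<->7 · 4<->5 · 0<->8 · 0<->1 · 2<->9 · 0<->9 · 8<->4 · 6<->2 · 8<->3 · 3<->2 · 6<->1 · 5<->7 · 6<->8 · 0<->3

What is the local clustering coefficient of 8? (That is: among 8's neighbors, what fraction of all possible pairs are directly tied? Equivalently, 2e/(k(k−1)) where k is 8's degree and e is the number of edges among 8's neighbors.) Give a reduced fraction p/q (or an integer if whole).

1/6

8's neighbors: 0, 3, 4, and 6 (k = 4).
Possible neighbor pairs: C(4,2) = 6. Edges among them: 0–3 → e = 1.
Clustering(8) = 1/6.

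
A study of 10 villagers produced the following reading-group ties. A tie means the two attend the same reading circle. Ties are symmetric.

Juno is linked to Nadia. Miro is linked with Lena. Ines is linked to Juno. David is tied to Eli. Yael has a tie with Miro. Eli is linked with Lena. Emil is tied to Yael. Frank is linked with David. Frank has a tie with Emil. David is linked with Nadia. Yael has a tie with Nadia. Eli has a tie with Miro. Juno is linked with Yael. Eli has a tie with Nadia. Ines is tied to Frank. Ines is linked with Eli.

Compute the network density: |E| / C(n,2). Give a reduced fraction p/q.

There are 16 edges and 10 nodes, so the maximum possible is C(10,2) = 45.
Density = 16/45.

16/45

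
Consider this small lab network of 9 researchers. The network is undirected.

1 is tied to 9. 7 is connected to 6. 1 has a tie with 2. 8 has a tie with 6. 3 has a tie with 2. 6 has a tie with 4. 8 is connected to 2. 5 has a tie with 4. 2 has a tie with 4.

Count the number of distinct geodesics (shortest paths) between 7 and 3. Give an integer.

The shortest distance is 4. The length-4 paths are: 7–6–8–2–3; 7–6–4–2–3.
That gives 2 distinct shortest paths.

2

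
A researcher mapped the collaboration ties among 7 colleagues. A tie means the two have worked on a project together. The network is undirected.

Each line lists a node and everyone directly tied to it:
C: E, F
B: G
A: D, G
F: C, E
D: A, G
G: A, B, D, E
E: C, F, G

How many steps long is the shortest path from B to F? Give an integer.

One shortest route is B – G – E – F, which uses 3 edges, and at distance 2 from B we only reach {A, D, E}, which does not include F. So d(B,F) = 3.

3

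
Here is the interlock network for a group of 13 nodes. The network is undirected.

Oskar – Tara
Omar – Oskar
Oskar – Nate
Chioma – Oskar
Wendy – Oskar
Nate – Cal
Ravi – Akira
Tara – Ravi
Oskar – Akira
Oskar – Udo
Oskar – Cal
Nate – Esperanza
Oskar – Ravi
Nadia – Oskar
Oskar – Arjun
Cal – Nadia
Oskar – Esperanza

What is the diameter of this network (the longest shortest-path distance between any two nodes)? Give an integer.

2

Eccentricity of each node (its greatest distance to any other): Akira:2, Arjun:2, Cal:2, Chioma:2, Esperanza:2, Nadia:2, Nate:2, Omar:2, Oskar:1, Ravi:2, Tara:2, Udo:2, Wendy:2.
The maximum eccentricity is 2, realized for instance by the pair Ravi–Arjun via Ravi – Oskar – Arjun. So the diameter is 2.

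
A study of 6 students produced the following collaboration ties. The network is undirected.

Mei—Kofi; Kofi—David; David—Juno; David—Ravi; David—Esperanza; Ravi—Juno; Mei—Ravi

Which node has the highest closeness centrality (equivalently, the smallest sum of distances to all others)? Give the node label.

Farness (sum of distances to all others) for each node — David:6, Esperanza:10, Juno:8, Kofi:8, Mei:9, Ravi:7.
The smallest farness is 6, for David, so David has the highest closeness.

David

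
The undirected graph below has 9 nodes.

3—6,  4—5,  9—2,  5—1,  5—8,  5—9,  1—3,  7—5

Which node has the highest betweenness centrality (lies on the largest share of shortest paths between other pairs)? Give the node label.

5

Unnormalized betweenness of each node: 1:12, 2:0, 3:7, 4:0, 5:24, 6:0, 7:0, 8:0, 9:7.
5 has the largest value, 24, making it the main broker — the node through which the most shortest paths run.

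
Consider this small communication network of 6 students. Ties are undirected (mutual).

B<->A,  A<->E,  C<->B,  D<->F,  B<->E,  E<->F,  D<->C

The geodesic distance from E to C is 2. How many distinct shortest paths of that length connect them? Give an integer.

The shortest distance is 2, and the only length-2 path is E–B–C. So there is exactly 1 shortest path.

1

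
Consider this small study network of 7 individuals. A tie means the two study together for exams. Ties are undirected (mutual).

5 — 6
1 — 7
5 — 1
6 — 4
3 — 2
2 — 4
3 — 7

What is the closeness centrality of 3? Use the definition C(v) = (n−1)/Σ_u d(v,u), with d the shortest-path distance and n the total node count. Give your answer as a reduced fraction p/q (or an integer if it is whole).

Distances from 3: 1:2, 2:1, 4:2, 5:3, 6:3, 7:1. Sum = 12.
n = 7, so closeness = 6/12 = 1/2.

1/2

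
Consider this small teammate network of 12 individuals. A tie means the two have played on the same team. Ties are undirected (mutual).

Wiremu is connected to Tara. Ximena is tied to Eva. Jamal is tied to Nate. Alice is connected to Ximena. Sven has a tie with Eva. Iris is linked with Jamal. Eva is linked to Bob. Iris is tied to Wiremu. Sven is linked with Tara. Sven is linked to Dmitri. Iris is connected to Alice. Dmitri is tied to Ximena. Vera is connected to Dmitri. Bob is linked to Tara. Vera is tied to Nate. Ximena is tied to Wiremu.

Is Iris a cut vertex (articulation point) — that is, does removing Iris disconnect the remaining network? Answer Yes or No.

Even without Iris, every remaining node can still reach every other (the residual graph is connected), so Iris is not a cut vertex.

No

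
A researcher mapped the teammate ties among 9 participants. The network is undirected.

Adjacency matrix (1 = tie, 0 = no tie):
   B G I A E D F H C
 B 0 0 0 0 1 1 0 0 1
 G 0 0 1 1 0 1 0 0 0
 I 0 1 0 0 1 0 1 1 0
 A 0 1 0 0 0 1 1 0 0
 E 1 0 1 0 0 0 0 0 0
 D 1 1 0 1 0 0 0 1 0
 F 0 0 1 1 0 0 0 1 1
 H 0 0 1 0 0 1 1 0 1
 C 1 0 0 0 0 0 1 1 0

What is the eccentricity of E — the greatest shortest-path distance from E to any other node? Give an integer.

Distances from E: A:3, B:1, C:2, D:2, F:2, G:2, H:2, I:1.
The largest is 3 (to A), so the eccentricity of E is 3.

3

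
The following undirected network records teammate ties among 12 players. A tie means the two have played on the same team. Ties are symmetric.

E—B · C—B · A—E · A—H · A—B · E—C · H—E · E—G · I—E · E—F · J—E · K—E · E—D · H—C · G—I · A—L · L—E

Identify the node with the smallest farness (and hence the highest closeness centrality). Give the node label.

E

Farness (sum of distances to all others) for each node — A:18, B:19, C:19, D:21, E:11, F:21, G:20, H:19, I:20, J:21, K:21, L:20.
The smallest farness is 11, for E, so E has the highest closeness.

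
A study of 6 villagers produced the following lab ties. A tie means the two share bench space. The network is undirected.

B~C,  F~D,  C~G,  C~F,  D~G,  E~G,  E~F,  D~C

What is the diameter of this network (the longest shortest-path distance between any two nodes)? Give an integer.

3

Eccentricity of each node (its greatest distance to any other): B:3, C:2, D:2, E:3, F:2, G:2.
The maximum eccentricity is 3, realized for instance by the pair E–B via E – F – C – B. So the diameter is 3.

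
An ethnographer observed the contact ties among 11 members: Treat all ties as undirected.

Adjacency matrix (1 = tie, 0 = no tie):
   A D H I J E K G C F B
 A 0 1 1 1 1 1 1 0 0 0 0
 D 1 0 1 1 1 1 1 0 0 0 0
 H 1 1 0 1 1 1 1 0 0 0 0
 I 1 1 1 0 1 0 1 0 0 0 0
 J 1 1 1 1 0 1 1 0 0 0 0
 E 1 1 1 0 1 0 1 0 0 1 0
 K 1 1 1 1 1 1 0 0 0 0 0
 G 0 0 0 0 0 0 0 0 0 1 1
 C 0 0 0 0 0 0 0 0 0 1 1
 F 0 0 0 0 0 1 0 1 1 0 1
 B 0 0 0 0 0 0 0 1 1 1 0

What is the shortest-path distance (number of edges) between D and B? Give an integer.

One shortest route is D – E – F – B, which uses 3 edges, and at distance 2 from D we only reach {F}, which does not include B. So d(D,B) = 3.

3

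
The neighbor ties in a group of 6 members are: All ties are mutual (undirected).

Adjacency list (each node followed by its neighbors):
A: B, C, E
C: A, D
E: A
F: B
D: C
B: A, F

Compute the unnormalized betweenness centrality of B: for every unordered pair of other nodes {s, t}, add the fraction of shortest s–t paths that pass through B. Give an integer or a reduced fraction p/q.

4

Pairs whose geodesics pass through B — C–F: 1; E–F: 1; D–F: 1; A–F: 1.
All other pairs contribute 0.
Summing the contributions gives betweenness(B) = 4.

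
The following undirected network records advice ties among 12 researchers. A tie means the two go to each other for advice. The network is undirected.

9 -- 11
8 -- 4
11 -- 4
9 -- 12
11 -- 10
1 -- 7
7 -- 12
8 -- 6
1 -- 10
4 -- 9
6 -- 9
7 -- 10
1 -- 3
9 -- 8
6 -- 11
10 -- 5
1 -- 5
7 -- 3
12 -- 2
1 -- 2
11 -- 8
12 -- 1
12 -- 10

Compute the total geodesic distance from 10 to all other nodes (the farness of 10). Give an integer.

17

Distances from 10: 1:1, 2:2, 3:2, 4:2, 5:1, 6:2, 7:1, 8:2, 9:2, 11:1, 12:1.
Sum = 1 + 2 + 2 + 2 + 1 + 2 + 1 + 2 + 2 + 1 + 1 = 17.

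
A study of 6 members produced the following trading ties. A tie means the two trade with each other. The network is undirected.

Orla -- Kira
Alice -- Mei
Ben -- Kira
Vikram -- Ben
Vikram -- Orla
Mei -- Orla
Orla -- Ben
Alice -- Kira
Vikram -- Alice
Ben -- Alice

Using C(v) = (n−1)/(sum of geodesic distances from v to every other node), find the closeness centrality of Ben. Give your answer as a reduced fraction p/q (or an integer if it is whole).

Distances from Ben: Alice:1, Kira:1, Mei:2, Orla:1, Vikram:1. Sum = 6.
n = 6, so closeness = 5/6.

5/6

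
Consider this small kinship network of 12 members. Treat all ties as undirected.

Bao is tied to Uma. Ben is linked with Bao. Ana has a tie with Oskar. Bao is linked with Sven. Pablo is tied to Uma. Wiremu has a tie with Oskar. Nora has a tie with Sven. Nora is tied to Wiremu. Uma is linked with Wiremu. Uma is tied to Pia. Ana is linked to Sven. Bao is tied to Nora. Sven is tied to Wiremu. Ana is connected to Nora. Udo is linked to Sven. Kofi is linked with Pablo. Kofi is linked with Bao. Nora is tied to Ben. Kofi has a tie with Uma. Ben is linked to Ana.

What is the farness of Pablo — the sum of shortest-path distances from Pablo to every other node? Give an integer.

28

Distances from Pablo: Ana:4, Bao:2, Ben:3, Kofi:1, Nora:3, Oskar:3, Pia:2, Sven:3, Udo:4, Uma:1, Wiremu:2.
Sum = 4 + 2 + 3 + 1 + 3 + 3 + 2 + 3 + 4 + 1 + 2 = 28.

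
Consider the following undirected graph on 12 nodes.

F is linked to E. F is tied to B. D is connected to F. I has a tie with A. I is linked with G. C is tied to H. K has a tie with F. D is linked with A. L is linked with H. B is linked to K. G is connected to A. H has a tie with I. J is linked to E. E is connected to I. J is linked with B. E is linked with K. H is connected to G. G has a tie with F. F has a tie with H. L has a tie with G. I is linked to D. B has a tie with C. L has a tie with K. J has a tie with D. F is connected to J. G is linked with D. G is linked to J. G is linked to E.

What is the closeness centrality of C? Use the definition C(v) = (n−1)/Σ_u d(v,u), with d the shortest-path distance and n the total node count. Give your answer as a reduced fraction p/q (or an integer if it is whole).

11/23

Distances from C: A:3, B:1, D:3, E:3, F:2, G:2, H:1, I:2, J:2, K:2, L:2. Sum = 23.
n = 12, so closeness = 11/23.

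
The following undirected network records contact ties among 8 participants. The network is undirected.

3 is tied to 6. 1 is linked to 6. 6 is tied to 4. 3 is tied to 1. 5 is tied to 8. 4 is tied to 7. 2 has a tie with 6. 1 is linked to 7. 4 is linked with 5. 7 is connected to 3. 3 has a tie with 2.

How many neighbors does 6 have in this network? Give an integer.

6 is directly tied to 1, 2, 3, and 4. That is 4 neighbors, so the degree of 6 is 4.

4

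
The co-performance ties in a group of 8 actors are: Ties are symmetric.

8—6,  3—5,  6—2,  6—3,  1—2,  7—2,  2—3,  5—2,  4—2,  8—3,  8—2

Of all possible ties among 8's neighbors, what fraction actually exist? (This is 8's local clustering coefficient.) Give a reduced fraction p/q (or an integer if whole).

8's neighbors: 2, 3, and 6 (k = 3).
Possible neighbor pairs: C(3,2) = 3. Edges among them: 2–3, 2–6, 3–6 → e = 3.
Clustering(8) = 3/3 = 1.

1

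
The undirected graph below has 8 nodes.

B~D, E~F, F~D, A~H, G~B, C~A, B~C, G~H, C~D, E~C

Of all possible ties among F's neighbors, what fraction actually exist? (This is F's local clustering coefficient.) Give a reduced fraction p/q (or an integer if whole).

0

F's neighbors: D and E (k = 2).
Possible neighbor pairs: C(2,2) = 1. Edges among them: none → e = 0.
Clustering(F) = 0/1.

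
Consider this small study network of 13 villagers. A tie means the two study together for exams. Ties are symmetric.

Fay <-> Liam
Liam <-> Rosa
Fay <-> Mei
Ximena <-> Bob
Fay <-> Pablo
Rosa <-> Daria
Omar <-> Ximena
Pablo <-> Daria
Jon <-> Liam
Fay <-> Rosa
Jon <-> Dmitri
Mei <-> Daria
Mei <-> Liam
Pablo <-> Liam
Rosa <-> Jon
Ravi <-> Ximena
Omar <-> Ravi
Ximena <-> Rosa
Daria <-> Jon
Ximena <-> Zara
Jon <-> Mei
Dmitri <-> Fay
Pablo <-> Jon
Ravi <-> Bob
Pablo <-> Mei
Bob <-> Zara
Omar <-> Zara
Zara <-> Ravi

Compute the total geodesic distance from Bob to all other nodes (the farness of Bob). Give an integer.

31

Distances from Bob: Daria:3, Dmitri:4, Fay:3, Jon:3, Liam:3, Mei:4, Omar:2, Pablo:4, Ravi:1, Rosa:2, Ximena:1, Zara:1.
Sum = 3 + 4 + 3 + 3 + 3 + 4 + 2 + 4 + 1 + 2 + 1 + 1 = 31.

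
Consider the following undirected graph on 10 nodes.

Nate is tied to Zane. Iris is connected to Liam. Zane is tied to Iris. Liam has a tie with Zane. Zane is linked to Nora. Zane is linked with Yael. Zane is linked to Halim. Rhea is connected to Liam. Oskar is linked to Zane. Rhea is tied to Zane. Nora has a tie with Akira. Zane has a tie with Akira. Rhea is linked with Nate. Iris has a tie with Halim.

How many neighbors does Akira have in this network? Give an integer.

Akira is directly tied to Nora and Zane. That is 2 neighbors, so the degree of Akira is 2.

2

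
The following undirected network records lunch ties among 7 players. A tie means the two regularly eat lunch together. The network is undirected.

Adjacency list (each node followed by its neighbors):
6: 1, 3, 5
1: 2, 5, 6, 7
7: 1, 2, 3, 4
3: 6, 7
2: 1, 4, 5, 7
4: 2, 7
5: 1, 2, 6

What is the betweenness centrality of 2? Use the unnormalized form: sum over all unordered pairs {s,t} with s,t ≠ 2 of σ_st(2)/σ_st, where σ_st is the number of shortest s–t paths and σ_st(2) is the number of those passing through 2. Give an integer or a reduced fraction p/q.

5/2

Pairs whose geodesics pass through 2 — 1–4: 1/2; 4–6: 2/4; 4–5: 1; 7–5: 1/2.
All other pairs contribute 0.
Summing the contributions gives betweenness(2) = 5/2.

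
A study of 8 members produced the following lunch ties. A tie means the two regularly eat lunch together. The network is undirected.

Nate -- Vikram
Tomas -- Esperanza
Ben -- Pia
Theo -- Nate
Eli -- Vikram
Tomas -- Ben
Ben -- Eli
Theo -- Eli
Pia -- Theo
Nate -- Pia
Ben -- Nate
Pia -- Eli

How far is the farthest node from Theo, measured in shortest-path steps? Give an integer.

4

Distances from Theo: Ben:2, Eli:1, Esperanza:4, Nate:1, Pia:1, Tomas:3, Vikram:2.
The largest is 4 (to Esperanza), so the eccentricity of Theo is 4.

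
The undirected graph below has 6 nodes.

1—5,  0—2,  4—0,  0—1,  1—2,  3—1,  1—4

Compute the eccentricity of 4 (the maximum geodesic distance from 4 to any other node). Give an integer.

Distances from 4: 0:1, 1:1, 2:2, 3:2, 5:2.
The largest is 2 (to 2, 5, and 3), so the eccentricity of 4 is 2.

2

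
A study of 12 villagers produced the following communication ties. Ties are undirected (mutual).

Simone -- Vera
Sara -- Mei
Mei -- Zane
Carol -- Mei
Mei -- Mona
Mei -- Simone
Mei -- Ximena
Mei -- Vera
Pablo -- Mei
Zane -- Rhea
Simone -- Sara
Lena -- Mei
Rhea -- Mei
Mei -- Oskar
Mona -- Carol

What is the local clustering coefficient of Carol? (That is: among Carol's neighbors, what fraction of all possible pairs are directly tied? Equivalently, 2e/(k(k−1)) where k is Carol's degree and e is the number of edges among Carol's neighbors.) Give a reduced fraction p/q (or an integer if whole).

Carol's neighbors: Mei and Mona (k = 2).
Possible neighbor pairs: C(2,2) = 1. Edges among them: Mei–Mona → e = 1.
Clustering(Carol) = 1/1.

1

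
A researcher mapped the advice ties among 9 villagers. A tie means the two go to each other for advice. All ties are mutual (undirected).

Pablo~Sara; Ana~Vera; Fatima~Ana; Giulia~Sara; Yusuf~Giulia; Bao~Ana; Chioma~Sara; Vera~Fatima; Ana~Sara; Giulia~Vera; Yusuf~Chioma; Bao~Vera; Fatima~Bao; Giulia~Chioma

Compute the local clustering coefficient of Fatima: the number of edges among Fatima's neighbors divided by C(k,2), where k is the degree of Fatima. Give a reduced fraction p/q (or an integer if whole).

Fatima's neighbors: Ana, Bao, and Vera (k = 3).
Possible neighbor pairs: C(3,2) = 3. Edges among them: Ana–Bao, Ana–Vera, Bao–Vera → e = 3.
Clustering(Fatima) = 3/3 = 1.

1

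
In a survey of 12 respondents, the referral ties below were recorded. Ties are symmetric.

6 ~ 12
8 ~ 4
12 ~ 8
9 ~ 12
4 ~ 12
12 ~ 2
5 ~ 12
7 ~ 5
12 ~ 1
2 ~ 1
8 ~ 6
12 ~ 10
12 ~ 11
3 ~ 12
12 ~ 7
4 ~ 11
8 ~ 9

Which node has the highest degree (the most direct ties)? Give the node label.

12

Degrees — 1:2, 2:2, 3:1, 4:3, 5:2, 6:2, 7:2, 8:4, 9:2, 10:1, 11:2, 12:11.
The maximum is 11, attained only by 12.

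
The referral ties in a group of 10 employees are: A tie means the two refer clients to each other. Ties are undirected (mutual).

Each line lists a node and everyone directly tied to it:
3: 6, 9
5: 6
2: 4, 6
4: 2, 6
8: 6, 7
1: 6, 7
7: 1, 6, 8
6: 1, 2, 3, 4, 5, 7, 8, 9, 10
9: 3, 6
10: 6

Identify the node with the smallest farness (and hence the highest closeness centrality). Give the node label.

Farness (sum of distances to all others) for each node — 1:16, 2:16, 3:16, 4:16, 5:17, 6:9, 7:15, 8:16, 9:16, 10:17.
The smallest farness is 9, for 6, so 6 has the highest closeness.

6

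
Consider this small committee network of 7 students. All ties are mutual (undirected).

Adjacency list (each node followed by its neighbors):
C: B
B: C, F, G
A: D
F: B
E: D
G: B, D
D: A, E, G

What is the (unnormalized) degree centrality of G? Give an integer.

G is directly tied to B and D. That is 2 neighbors, so the degree of G is 2.

2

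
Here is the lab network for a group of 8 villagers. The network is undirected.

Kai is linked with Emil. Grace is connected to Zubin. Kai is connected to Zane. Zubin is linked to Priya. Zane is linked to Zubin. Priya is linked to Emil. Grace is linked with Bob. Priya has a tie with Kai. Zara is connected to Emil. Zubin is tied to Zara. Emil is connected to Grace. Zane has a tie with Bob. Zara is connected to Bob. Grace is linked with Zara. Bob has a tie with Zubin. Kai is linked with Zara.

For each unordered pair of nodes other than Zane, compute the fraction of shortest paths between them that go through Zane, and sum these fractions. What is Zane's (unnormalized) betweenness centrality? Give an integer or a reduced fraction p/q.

5/6

Pairs whose geodesics pass through Zane — Kai–Zubin: 1/3; Kai–Bob: 1/2.
All other pairs contribute 0.
Summing the contributions gives betweenness(Zane) = 5/6.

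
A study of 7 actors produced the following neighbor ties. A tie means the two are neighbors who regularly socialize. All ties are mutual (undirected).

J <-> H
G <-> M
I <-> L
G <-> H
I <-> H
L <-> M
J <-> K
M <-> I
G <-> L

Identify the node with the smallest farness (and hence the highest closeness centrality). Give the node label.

Farness (sum of distances to all others) for each node — G:10, H:9, I:10, J:12, K:17, L:12, M:12.
The smallest farness is 9, for H, so H has the highest closeness.

H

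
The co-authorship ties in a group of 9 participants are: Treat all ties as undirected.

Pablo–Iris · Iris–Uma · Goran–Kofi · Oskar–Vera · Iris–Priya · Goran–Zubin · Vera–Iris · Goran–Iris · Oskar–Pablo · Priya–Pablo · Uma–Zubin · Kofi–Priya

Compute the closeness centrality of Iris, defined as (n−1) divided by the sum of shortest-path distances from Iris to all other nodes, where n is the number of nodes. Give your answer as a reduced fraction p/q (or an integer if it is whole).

8/11

Distances from Iris: Goran:1, Kofi:2, Oskar:2, Pablo:1, Priya:1, Uma:1, Vera:1, Zubin:2. Sum = 11.
n = 9, so closeness = 8/11.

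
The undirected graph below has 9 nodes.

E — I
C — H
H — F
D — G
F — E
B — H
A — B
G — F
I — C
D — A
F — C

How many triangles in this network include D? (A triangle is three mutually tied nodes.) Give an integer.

D's neighbors are A and G, but none of them are tied to each other, so no triangle contains D.

0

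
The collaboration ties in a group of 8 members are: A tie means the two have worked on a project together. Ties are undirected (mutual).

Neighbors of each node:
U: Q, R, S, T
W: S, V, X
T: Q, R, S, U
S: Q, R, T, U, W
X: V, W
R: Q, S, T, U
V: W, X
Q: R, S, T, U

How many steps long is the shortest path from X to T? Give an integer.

3

One shortest route is X – W – S – T, which uses 3 edges, and at distance 2 from X we only reach {S}, which does not include T. So d(X,T) = 3.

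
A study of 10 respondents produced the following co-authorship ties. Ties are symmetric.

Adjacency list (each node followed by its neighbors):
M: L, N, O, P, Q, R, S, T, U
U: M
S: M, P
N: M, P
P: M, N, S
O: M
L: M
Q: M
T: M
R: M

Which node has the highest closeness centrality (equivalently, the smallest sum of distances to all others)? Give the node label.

Farness (sum of distances to all others) for each node — L:17, M:9, N:16, O:17, P:15, Q:17, R:17, S:16, T:17, U:17.
The smallest farness is 9, for M, so M has the highest closeness.

M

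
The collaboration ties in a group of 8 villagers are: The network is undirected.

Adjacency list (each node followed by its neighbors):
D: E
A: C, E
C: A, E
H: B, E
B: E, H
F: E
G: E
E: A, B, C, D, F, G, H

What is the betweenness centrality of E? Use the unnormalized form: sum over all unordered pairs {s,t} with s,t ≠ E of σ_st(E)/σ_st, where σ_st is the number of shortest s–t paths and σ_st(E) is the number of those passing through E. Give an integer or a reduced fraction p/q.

19

Pairs whose geodesics pass through E — C–B: 1; C–H: 1; C–G: 1; C–D: 1; C–F: 1; B–A: 1; B–G: 1; B–D: 1; B–F: 1; A–H: 1; A–G: 1; A–D: 1; A–F: 1; H–G: 1 … (+5 more pairs).
All other pairs contribute 0.
Summing the contributions gives betweenness(E) = 19.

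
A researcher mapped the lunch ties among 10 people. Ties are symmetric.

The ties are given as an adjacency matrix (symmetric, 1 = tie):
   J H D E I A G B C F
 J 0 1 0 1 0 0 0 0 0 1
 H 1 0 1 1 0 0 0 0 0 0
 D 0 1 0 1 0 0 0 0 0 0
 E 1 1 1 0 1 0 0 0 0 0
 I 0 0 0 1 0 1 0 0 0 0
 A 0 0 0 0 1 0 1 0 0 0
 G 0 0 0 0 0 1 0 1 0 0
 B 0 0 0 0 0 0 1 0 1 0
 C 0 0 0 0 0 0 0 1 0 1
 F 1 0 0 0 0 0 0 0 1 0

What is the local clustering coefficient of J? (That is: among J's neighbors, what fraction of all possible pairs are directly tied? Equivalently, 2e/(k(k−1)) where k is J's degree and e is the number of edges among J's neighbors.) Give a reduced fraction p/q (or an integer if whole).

J's neighbors: E, F, and H (k = 3).
Possible neighbor pairs: C(3,2) = 3. Edges among them: E–H → e = 1.
Clustering(J) = 1/3.

1/3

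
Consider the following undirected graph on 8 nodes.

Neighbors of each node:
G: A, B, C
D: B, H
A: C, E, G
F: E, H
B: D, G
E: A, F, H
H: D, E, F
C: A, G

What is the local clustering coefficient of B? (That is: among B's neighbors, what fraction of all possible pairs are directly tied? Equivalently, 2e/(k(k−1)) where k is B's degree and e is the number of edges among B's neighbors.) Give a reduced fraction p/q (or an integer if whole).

0

B's neighbors: D and G (k = 2).
Possible neighbor pairs: C(2,2) = 1. Edges among them: none → e = 0.
Clustering(B) = 0/1.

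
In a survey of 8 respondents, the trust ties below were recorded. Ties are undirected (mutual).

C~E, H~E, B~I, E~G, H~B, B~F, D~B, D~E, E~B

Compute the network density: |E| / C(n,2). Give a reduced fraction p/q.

There are 9 edges and 8 nodes, so the maximum possible is C(8,2) = 28.
Density = 9/28.

9/28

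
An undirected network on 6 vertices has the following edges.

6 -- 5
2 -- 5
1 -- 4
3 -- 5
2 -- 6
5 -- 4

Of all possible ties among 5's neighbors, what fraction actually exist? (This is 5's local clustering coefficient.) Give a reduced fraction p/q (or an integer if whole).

1/6

5's neighbors: 2, 3, 4, and 6 (k = 4).
Possible neighbor pairs: C(4,2) = 6. Edges among them: 2–6 → e = 1.
Clustering(5) = 1/6.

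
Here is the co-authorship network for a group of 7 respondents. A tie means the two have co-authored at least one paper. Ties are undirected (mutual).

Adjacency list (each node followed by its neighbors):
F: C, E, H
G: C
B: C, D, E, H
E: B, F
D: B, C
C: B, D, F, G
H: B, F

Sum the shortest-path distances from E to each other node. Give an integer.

Distances from E: B:1, C:2, D:2, F:1, G:3, H:2.
Sum = 1 + 2 + 2 + 1 + 3 + 2 = 11.

11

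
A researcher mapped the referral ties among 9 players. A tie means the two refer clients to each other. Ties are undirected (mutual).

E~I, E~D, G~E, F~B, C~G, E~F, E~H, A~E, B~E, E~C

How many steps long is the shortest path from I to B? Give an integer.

One shortest route is I – E – B, which uses 2 edges, and I and B are not directly tied, so nothing shorter exists. So d(I,B) = 2.

2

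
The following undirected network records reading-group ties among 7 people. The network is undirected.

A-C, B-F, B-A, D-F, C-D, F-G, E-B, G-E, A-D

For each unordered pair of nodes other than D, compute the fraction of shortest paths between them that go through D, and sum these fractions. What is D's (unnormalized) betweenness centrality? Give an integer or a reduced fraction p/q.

17/6

Pairs whose geodesics pass through D — A–F: 1/2; A–G: 1/3; C–F: 1; C–G: 1.
All other pairs contribute 0.
Summing the contributions gives betweenness(D) = 17/6.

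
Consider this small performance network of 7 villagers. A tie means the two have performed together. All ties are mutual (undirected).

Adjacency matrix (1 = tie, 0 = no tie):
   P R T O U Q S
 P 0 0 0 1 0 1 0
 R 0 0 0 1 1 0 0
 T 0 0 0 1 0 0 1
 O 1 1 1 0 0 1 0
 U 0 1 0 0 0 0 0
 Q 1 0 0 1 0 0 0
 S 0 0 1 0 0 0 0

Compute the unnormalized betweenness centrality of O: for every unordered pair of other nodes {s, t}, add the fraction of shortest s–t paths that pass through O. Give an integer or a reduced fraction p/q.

Pairs whose geodesics pass through O — P–R: 1; P–T: 1; P–U: 1; P–S: 1; R–T: 1; R–Q: 1; R–S: 1; T–U: 1; T–Q: 1; U–Q: 1; U–S: 1; Q–S: 1.
All other pairs contribute 0.
Summing the contributions gives betweenness(O) = 12.

12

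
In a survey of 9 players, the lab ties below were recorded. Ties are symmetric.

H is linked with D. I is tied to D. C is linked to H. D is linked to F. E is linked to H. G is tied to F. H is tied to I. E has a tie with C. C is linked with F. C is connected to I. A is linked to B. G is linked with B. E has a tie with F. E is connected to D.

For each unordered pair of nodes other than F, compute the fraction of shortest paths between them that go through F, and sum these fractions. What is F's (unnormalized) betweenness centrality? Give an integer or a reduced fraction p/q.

Pairs whose geodesics pass through F — H–A: 3/3; H–G: 3/3; H–B: 3/3; C–D: 1/4; C–A: 1; C–G: 1; C–B: 1; I–A: 2/2; I–G: 2/2; I–B: 2/2; E–A: 1; E–G: 1; E–B: 1; D–A: 1 … (+2 more pairs).
All other pairs contribute 0.
Summing the contributions gives betweenness(F) = 61/4.

61/4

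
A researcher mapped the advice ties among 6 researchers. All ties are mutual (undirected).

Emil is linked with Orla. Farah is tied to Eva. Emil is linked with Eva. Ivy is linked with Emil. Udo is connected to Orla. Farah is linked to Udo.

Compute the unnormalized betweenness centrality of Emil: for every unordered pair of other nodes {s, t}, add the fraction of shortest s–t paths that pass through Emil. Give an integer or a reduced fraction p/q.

5

Pairs whose geodesics pass through Emil — Eva–Ivy: 1; Eva–Orla: 1; Farah–Ivy: 1; Ivy–Orla: 1; Ivy–Udo: 1.
All other pairs contribute 0.
Summing the contributions gives betweenness(Emil) = 5.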